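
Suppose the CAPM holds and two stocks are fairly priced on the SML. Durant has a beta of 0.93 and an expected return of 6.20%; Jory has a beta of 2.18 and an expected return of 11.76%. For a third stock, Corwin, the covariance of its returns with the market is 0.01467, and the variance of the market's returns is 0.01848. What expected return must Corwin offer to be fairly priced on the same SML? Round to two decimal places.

5.59%

MRP = (11.76% − 6.20%) / (2.18 − 0.93) = 4.4480%
R_f = 6.20% − 0.93 × 4.4480% = 2.0634%
β_Corwin = Cov / Var(R_m) = 0.01467 / 0.01848 = 0.7938
E(R_Corwin) = R_f + β × MRP = 2.0634% + 0.7938 × 4.4480% = 5.59%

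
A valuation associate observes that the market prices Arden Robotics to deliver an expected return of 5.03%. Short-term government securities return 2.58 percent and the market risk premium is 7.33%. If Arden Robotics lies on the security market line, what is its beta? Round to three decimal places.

0.334

β = (E(R) − R_f) / MRP = (5.03% − 2.58%) / 7.33% = 2.45% / 7.33% = 0.334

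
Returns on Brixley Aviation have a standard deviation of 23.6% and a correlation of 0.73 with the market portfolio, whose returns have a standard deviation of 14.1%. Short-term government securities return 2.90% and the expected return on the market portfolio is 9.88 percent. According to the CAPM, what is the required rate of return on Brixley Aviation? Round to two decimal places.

β = ρ × σ_i / σ_m = 0.73 × 23.6% / 14.1% = 1.2218
MRP = 9.88% − 2.90% = 6.98%
E(R) = 2.90% + 1.2218 × 6.98% = 11.43%

11.43%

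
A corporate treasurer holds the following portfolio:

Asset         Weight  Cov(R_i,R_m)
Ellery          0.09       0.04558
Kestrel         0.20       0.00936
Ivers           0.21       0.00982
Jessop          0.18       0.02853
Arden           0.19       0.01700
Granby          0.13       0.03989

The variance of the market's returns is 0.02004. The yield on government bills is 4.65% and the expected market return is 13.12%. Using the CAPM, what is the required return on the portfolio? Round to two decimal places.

13.77%

β_Ellery = 0.04558 / 0.02004 = 2.2745
β_Kestrel = 0.00936 / 0.02004 = 0.4671
β_Ivers = 0.00982 / 0.02004 = 0.4900
β_Jessop = 0.02853 / 0.02004 = 1.4237
β_Arden = 0.01700 / 0.02004 = 0.8483
β_Granby = 0.03989 / 0.02004 = 1.9905
β_P = Σ w_i β_i = 0.09×2.2745 + 0.20×0.4671 + 0.21×0.4900 + 0.18×1.4237 + 0.19×0.8483 + 0.13×1.9905 = 1.0772
MRP = 13.12% − 4.65% = 8.47%
E(R_P) = R_f + β_P × MRP = 4.65% + 1.0772 × 8.47% = 13.77%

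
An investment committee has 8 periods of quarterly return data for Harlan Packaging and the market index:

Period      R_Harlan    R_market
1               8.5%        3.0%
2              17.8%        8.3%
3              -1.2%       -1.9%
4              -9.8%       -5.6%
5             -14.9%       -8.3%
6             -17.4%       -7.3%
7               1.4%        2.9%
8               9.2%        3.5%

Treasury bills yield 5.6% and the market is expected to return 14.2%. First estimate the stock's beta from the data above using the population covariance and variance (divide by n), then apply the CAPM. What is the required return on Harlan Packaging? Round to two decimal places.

23.10%

Mean R_i = (8.5 + 17.8 − 1.2 − 9.8 − 14.9 − 17.4 + 1.4 + 9.2) / 8 = -0.8000%
Mean R_m = (3.0 + 8.3 − 1.9 − 5.6 − 8.3 − 7.3 + 2.9 + 3.5) / 8 = -0.6750%
Σ(R_i − R̄_i)(R_m − R̄_m) = 513.0300  ⇒  Cov = 513.0300 / 8 = 64.1288
Σ(R_m − R̄_m)² = 252.0550  ⇒  Var(R_m) = 252.0550 / 8 = 31.5069
β = Cov / Var(R_m) = 64.1288 / 31.5069 = 2.0354
MRP = 14.2% − 5.6% = 8.60%
E(R) = R_f + β × MRP = 5.6% + 2.0354 × 8.6% = 23.10%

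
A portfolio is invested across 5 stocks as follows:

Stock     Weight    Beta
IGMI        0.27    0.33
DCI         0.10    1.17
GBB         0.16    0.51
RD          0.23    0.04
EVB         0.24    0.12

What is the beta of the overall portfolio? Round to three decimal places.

β_P = Σ w_i β_i = 0.27×0.33 + 0.10×1.17 + 0.16×0.51 + 0.23×0.04 + 0.24×0.12 = 0.3257

0.326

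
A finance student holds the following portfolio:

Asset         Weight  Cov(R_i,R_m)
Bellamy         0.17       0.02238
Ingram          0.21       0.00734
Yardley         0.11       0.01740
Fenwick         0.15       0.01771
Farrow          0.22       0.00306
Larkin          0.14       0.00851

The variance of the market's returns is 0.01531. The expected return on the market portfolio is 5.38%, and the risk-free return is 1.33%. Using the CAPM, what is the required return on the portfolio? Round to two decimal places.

4.45%

β_Bellamy = 0.02238 / 0.01531 = 1.4618
β_Ingram = 0.00734 / 0.01531 = 0.4794
β_Yardley = 0.01740 / 0.01531 = 1.1365
β_Fenwick = 0.01771 / 0.01531 = 1.1568
β_Farrow = 0.00306 / 0.01531 = 0.1999
β_Larkin = 0.00851 / 0.01531 = 0.5558
β_P = Σ w_i β_i = 0.17×1.4618 + 0.21×0.4794 + 0.11×1.1365 + 0.15×1.1568 + 0.22×0.1999 + 0.14×0.5558 = 0.7695
MRP = 5.38% − 1.33% = 4.05%
E(R_P) = R_f + β_P × MRP = 1.33% + 0.7695 × 4.05% = 4.45%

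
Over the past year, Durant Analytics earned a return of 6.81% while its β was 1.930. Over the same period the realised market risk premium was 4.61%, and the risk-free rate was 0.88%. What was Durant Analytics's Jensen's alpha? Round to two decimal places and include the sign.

CAPM benchmark = R_f + β(R_m − R_f) = 0.88% + 1.930 × 4.61% = 9.77730%
α = actual − benchmark = 6.81% − 9.77730% = -2.97%

-2.97%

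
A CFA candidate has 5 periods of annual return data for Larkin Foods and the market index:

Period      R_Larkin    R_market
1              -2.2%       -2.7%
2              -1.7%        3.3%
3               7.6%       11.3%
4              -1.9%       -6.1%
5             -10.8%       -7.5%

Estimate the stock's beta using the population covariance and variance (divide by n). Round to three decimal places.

Mean R_i = (-2.2 − 1.7 + 7.6 − 1.9 − 10.8) / 5 = -1.8000%
Mean R_m = (-2.7 + 3.3 + 11.3 − 6.1 − 7.5) / 5 = -0.3400%
Σ(R_i − R̄_i)(R_m − R̄_m) = 175.7400  ⇒  Cov = 175.7400 / 5 = 35.1480
Σ(R_m − R̄_m)² = 238.7520  ⇒  Var(R_m) = 238.7520 / 5 = 47.7504
β = Cov / Var(R_m) = 35.1480 / 47.7504 = 0.7361

0.736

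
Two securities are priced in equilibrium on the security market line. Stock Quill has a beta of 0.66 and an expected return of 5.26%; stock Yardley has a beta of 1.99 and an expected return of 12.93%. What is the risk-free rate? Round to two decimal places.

1.45%

Both satisfy E(R) = R_f + β·MRP, so the slope of the SML is
MRP = (12.93% − 5.26%) / (1.99 − 0.66) = 7.67% / 1.33 = 5.7669%
R_f = E(R_Quill) − β_Quill·MRP = 5.26% − 0.66 × 5.7669% = 1.4538%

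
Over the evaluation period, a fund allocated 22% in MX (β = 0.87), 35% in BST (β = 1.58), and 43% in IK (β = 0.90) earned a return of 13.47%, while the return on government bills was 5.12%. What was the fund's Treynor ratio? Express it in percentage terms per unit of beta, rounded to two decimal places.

β_P = 0.22×0.87 + 0.35×1.58 + 0.43×0.90 = 1.1314
Treynor = (R_P − R_f) / β_P = (13.47% − 5.12%) / 1.1314 = 8.35% / 1.1314 = 7.38%

7.38%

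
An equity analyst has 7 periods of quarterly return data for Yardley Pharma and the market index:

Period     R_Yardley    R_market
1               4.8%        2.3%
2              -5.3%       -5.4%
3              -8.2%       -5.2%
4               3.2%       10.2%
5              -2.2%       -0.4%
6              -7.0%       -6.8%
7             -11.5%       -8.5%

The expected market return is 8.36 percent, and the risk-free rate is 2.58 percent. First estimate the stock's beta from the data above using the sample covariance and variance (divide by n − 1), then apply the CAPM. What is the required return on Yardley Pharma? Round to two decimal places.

7.29%

Mean R_i = (4.8 − 5.3 − 8.2 + 3.2 − 2.2 − 7.0 − 11.5) / 7 = -3.7429%
Mean R_m = (2.3 − 5.4 − 5.2 + 10.2 − 0.4 − 6.8 − 8.5) / 7 = -1.9714%
Σ(R_i − R̄_i)(R_m − R̄_m) = 209.5186  ⇒  Cov = 209.5186 / 6 = 34.9198
Σ(R_m − R̄_m)² = 256.9743  ⇒  Var(R_m) = 256.9743 / 6 = 42.8291
β = Cov / Var(R_m) = 34.9198 / 42.8291 = 0.8153
MRP = 8.36% − 2.58% = 5.78%
E(R) = R_f + β × MRP = 2.58% + 0.8153 × 5.78% = 7.29%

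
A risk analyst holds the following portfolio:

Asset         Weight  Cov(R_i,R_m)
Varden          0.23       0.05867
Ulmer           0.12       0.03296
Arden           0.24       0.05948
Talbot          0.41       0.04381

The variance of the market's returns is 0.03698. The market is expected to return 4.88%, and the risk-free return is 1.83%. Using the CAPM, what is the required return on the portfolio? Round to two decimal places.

β_Varden = 0.05867 / 0.03698 = 1.5865
β_Ulmer = 0.03296 / 0.03698 = 0.8913
β_Arden = 0.05948 / 0.03698 = 1.6084
β_Talbot = 0.04381 / 0.03698 = 1.1847
β_P = Σ w_i β_i = 0.23×1.5865 + 0.12×0.8913 + 0.24×1.6084 + 0.41×1.1847 = 1.3436
MRP = 4.88% − 1.83% = 3.05%
E(R_P) = R_f + β_P × MRP = 1.83% + 1.3436 × 3.05% = 5.93%

5.93%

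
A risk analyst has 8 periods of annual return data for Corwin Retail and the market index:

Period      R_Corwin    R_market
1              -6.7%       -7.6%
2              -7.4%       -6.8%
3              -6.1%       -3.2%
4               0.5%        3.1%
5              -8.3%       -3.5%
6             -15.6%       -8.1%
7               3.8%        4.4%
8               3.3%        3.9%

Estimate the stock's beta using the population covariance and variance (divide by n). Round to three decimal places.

Mean R_i = (-6.7 − 7.4 − 6.1 + 0.5 − 8.3 − 15.6 + 3.8 + 3.3) / 8 = -4.5625%
Mean R_m = (-7.6 − 6.8 − 3.2 + 3.1 − 3.5 − 8.1 + 4.4 + 3.9) / 8 = -2.2250%
Σ(R_i − R̄_i)(R_m − R̄_m) = 226.0975  ⇒  Cov = 226.0975 / 8 = 28.2622
Σ(R_m − R̄_m)² = 196.6750  ⇒  Var(R_m) = 196.6750 / 8 = 24.5844
β = Cov / Var(R_m) = 28.2622 / 24.5844 = 1.1496

1.150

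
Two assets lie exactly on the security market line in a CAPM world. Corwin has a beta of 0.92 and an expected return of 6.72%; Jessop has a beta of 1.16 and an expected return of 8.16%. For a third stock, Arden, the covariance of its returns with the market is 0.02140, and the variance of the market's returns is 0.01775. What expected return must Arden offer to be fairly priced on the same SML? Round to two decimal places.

MRP = (8.16% − 6.72%) / (1.16 − 0.92) = 6.0000%
R_f = 6.72% − 0.92 × 6.0000% = 1.2000%
β_Arden = Cov / Var(R_m) = 0.02140 / 0.01775 = 1.2056
E(R_Arden) = R_f + β × MRP = 1.2000% + 1.2056 × 6.0000% = 8.43%

8.43%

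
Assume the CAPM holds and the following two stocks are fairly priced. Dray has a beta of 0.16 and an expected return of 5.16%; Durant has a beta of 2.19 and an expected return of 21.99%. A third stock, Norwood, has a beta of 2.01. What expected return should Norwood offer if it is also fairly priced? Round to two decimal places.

20.50%

MRP (SML slope) = (21.99% − 5.16%) / (2.19 − 0.16) = 16.83% / 2.03 = 8.2906%
R_f (intercept) = 5.16% − 0.16 × 8.2906% = 3.8335%
E(R_Norwood) = R_f + β × MRP = 3.8335% + 2.01 × 8.2906% = 20.50%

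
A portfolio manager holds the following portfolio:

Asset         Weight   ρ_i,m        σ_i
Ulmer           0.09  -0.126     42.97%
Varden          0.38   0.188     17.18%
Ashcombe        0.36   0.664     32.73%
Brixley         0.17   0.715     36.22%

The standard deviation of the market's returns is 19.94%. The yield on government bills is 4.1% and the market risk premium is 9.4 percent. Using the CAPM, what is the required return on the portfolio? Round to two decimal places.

β_Ulmer = -0.126 × 42.97% / 19.94% = -0.2715
β_Varden = 0.188 × 17.18% / 19.94% = 0.1620
β_Ashcombe = 0.664 × 32.73% / 19.94% = 1.0899
β_Brixley = 0.715 × 36.22% / 19.94% = 1.2988
β_P = Σ w_i β_i = 0.09×-0.2715 + 0.38×0.1620 + 0.36×1.0899 + 0.17×1.2988 = 0.6503
E(R_P) = R_f + β_P × MRP = 4.1% + 0.6503 × 9.4% = 10.21%

10.21%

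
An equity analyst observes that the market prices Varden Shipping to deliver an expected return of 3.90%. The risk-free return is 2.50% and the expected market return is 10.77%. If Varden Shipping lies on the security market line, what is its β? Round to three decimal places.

0.169

MRP = 10.77% − 2.50% = 8.27%
β = (E(R) − R_f) / MRP = (3.90% − 2.50%) / 8.27% = 1.40% / 8.27% = 0.169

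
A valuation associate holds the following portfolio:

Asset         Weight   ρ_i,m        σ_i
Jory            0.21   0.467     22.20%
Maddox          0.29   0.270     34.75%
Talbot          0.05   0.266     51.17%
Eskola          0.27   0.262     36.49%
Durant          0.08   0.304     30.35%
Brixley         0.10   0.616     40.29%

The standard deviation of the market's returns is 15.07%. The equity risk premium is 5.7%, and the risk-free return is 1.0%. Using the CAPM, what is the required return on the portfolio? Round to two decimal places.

5.30%

β_Jory = 0.467 × 22.20% / 15.07% = 0.6879
β_Maddox = 0.270 × 34.75% / 15.07% = 0.6226
β_Talbot = 0.266 × 51.17% / 15.07% = 0.9032
β_Eskola = 0.262 × 36.49% / 15.07% = 0.6344
β_Durant = 0.304 × 30.35% / 15.07% = 0.6122
β_Brixley = 0.616 × 40.29% / 15.07% = 1.6469
β_P = Σ w_i β_i = 0.21×0.6879 + 0.29×0.6226 + 0.05×0.9032 + 0.27×0.6344 + 0.08×0.6122 + 0.10×1.6469 = 0.7551
E(R_P) = R_f + β_P × MRP = 1.0% + 0.7551 × 5.7% = 5.30%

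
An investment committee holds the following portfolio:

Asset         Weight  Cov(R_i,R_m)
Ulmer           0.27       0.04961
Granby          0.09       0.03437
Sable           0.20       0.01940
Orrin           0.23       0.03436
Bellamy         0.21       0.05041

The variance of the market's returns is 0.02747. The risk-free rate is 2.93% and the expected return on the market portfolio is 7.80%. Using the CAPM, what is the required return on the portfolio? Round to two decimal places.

β_Ulmer = 0.04961 / 0.02747 = 1.8060
β_Granby = 0.03437 / 0.02747 = 1.2512
β_Sable = 0.01940 / 0.02747 = 0.7062
β_Orrin = 0.03436 / 0.02747 = 1.2508
β_Bellamy = 0.05041 / 0.02747 = 1.8351
β_P = Σ w_i β_i = 0.27×1.8060 + 0.09×1.2512 + 0.20×0.7062 + 0.23×1.2508 + 0.21×1.8351 = 1.4145
MRP = 7.80% − 2.93% = 4.87%
E(R_P) = R_f + β_P × MRP = 2.93% + 1.4145 × 4.87% = 9.82%

9.82%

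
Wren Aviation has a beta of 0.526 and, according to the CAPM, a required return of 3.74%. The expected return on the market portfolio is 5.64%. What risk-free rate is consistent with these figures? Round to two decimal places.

E(R) = R_f + β(E(R_m) − R_f) = R_f(1 − β) + β·E(R_m)
3.74% = R_f × (1 − 0.526) + 0.526 × 5.64%
3.74% = R_f × 0.474 + 2.96664%
R_f = (3.74% − 2.96664%) / 0.474 = 1.63%

1.63%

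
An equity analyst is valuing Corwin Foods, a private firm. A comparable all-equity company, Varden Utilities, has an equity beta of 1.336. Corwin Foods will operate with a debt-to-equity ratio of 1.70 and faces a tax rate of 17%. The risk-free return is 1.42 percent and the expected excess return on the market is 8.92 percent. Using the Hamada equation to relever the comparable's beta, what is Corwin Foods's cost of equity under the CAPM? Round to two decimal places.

β_L = β_U × [1 + (1 − t)(D/E)] = 1.336 × [1 + (1 − 0.17) × 1.70]
    = 1.336 × [1 + 0.83 × 1.70] = 1.336 × 2.4110 = 3.2211
E(R) = R_f + β_L × MRP = 1.42% + 3.2211 × 8.92% = 30.15%

30.15%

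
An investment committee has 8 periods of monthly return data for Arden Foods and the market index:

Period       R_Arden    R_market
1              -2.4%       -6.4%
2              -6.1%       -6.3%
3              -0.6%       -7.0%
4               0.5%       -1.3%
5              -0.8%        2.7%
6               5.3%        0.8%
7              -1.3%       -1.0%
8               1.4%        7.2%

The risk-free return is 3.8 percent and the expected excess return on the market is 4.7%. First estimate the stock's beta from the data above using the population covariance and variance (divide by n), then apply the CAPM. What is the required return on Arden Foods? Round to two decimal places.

5.54%

Mean R_i = (-2.4 − 6.1 − 0.6 + 0.5 − 0.8 + 5.3 − 1.3 + 1.4) / 8 = -0.5000%
Mean R_m = (-6.4 − 6.3 − 7.0 − 1.3 + 2.7 + 0.8 − 1.0 + 7.2) / 8 = -1.4125%
Σ(R_i − R̄_i)(R_m − R̄_m) = 65.1500  ⇒  Cov = 65.1500 / 8 = 8.1438
Σ(R_m − R̄_m)² = 176.1488  ⇒  Var(R_m) = 176.1488 / 8 = 22.0186
β = Cov / Var(R_m) = 8.1438 / 22.0186 = 0.3699
E(R) = R_f + β × MRP = 3.8% + 0.3699 × 4.7% = 5.54%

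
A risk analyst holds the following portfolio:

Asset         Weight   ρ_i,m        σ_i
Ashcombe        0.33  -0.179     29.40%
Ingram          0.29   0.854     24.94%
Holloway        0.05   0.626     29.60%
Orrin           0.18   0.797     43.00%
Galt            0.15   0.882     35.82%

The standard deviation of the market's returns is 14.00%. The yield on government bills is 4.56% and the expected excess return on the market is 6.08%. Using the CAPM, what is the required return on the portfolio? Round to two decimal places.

11.63%

β_Ashcombe = -0.179 × 29.40% / 14.00% = -0.3759
β_Ingram = 0.854 × 24.94% / 14.00% = 1.5213
β_Holloway = 0.626 × 29.60% / 14.00% = 1.3235
β_Orrin = 0.797 × 43.00% / 14.00% = 2.4479
β_Galt = 0.882 × 35.82% / 14.00% = 2.2567
β_P = Σ w_i β_i = 0.33×-0.3759 + 0.29×1.5213 + 0.05×1.3235 + 0.18×2.4479 + 0.15×2.2567 = 1.1624
E(R_P) = R_f + β_P × MRP = 4.56% + 1.1624 × 6.08% = 11.63%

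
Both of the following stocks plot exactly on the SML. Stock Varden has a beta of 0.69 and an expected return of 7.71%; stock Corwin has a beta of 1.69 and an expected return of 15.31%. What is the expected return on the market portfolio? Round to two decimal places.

10.07%

Both satisfy E(R) = R_f + β·MRP, so the slope of the SML is
MRP = (15.31% − 7.71%) / (1.69 − 0.69) = 7.60% / 1.00 = 7.6000%
R_f = E(R_Varden) − β_Varden·MRP = 7.71% − 0.69 × 7.6000% = 2.4660%
E(R_m) = R_f + MRP = 2.4660% + 7.6000% = 10.07%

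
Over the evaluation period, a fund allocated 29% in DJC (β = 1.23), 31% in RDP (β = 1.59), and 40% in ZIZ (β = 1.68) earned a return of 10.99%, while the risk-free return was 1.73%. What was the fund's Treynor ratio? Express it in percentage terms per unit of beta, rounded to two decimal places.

6.09%

β_P = 0.29×1.23 + 0.31×1.59 + 0.40×1.68 = 1.5216
Treynor = (R_P − R_f) / β_P = (10.99% − 1.73%) / 1.5216 = 9.26% / 1.5216 = 6.09%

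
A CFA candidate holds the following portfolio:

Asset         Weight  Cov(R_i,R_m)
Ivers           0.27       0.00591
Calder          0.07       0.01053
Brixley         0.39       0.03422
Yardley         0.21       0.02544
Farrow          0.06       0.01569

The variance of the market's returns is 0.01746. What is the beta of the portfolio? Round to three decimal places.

1.258

β_Ivers = 0.00591 / 0.01746 = 0.3385
β_Calder = 0.01053 / 0.01746 = 0.6031
β_Brixley = 0.03422 / 0.01746 = 1.9599
β_Yardley = 0.02544 / 0.01746 = 1.4570
β_Farrow = 0.01569 / 0.01746 = 0.8986
β_P = Σ w_i β_i = 0.27×0.3385 + 0.07×0.6031 + 0.39×1.9599 + 0.21×1.4570 + 0.06×0.8986 = 1.2579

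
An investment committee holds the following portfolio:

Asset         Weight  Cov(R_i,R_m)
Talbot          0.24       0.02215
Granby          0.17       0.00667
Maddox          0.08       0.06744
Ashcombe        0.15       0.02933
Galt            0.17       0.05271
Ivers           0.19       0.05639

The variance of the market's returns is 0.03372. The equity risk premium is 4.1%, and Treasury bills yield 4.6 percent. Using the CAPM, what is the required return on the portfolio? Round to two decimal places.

8.97%

β_Talbot = 0.02215 / 0.03372 = 0.6569
β_Granby = 0.00667 / 0.03372 = 0.1978
β_Maddox = 0.06744 / 0.03372 = 2.0000
β_Ashcombe = 0.02933 / 0.03372 = 0.8698
β_Galt = 0.05271 / 0.03372 = 1.5632
β_Ivers = 0.05639 / 0.03372 = 1.6723
β_P = Σ w_i β_i = 0.24×0.6569 + 0.17×0.1978 + 0.08×2.0000 + 0.15×0.8698 + 0.17×1.5632 + 0.19×1.6723 = 1.0652
E(R_P) = R_f + β_P × MRP = 4.6% + 1.0652 × 4.1% = 8.97%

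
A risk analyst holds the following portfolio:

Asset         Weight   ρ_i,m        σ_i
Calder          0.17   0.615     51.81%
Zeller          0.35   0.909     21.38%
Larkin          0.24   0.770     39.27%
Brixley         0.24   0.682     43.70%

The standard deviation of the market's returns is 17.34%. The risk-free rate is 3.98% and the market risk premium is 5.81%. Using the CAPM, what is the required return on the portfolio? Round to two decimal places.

12.90%

β_Calder = 0.615 × 51.81% / 17.34% = 1.8376
β_Zeller = 0.909 × 21.38% / 17.34% = 1.1208
β_Larkin = 0.770 × 39.27% / 17.34% = 1.7438
β_Brixley = 0.682 × 43.70% / 17.34% = 1.7188
β_P = Σ w_i β_i = 0.17×1.8376 + 0.35×1.1208 + 0.24×1.7438 + 0.24×1.7188 = 1.5357
E(R_P) = R_f + β_P × MRP = 3.98% + 1.5357 × 5.81% = 12.90%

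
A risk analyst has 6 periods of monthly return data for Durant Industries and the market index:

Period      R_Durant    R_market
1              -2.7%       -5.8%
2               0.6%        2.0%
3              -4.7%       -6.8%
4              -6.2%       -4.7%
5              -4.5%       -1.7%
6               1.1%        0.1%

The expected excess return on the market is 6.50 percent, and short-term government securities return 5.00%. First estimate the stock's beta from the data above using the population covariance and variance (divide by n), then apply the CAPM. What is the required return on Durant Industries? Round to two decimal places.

Mean R_i = (-2.7 + 0.6 − 4.7 − 6.2 − 4.5 + 1.1) / 6 = -2.7333%
Mean R_m = (-5.8 + 2.0 − 6.8 − 4.7 − 1.7 + 0.1) / 6 = -2.8167%
Σ(R_i − R̄_i)(R_m − R̄_m) = 39.5267  ⇒  Cov = 39.5267 / 6 = 6.5878
Σ(R_m − R̄_m)² = 61.2683  ⇒  Var(R_m) = 61.2683 / 6 = 10.2114
β = Cov / Var(R_m) = 6.5878 / 10.2114 = 0.6451
E(R) = R_f + β × MRP = 5.00% + 0.6451 × 6.50% = 9.19%

9.19%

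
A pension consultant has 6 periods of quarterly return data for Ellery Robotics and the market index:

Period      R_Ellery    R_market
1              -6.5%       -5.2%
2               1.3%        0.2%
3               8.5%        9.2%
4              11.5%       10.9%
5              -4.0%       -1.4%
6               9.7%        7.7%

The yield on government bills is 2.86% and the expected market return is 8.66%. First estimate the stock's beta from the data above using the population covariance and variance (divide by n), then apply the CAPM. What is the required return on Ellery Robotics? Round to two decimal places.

Mean R_i = (-6.5 + 1.3 + 8.5 + 11.5 − 4.0 + 9.7) / 6 = 3.4167%
Mean R_m = (-5.2 + 0.2 + 9.2 + 10.9 − 1.4 + 7.7) / 6 = 3.5667%
Σ(R_i − R̄_i)(R_m − R̄_m) = 244.7833  ⇒  Cov = 244.7833 / 6 = 40.7972
Σ(R_m − R̄_m)² = 215.4533  ⇒  Var(R_m) = 215.4533 / 6 = 35.9089
β = Cov / Var(R_m) = 40.7972 / 35.9089 = 1.1361
MRP = 8.66% − 2.86% = 5.80%
E(R) = R_f + β × MRP = 2.86% + 1.1361 × 5.80% = 9.45%

9.45%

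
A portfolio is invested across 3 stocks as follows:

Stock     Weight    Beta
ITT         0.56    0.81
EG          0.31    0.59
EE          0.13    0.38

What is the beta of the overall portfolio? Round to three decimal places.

β_P = Σ w_i β_i = 0.56×0.81 + 0.31×0.59 + 0.13×0.38 = 0.6859

0.686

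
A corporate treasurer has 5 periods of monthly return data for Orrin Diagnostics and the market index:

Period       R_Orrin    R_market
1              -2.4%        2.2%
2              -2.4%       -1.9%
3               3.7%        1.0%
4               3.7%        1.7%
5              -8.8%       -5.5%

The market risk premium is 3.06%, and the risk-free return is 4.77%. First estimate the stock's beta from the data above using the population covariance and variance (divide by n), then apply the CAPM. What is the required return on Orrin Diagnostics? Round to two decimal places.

8.81%

Mean R_i = (-2.4 − 2.4 + 3.7 + 3.7 − 8.8) / 5 = -1.2400%
Mean R_m = (2.2 − 1.9 + 1.0 + 1.7 − 5.5) / 5 = -0.5000%
Σ(R_i − R̄_i)(R_m − R̄_m) = 54.5700  ⇒  Cov = 54.5700 / 5 = 10.9140
Σ(R_m − R̄_m)² = 41.3400  ⇒  Var(R_m) = 41.3400 / 5 = 8.2680
β = Cov / Var(R_m) = 10.9140 / 8.2680 = 1.3200
E(R) = R_f + β × MRP = 4.77% + 1.3200 × 3.06% = 8.81%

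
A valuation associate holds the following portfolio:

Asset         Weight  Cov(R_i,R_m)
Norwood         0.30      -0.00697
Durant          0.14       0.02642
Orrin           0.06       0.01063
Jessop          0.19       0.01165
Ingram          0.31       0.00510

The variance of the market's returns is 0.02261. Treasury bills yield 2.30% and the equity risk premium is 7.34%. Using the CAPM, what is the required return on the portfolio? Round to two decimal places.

β_Norwood = -0.00697 / 0.02261 = -0.3083
β_Durant = 0.02642 / 0.02261 = 1.1685
β_Orrin = 0.01063 / 0.02261 = 0.4701
β_Jessop = 0.01165 / 0.02261 = 0.5153
β_Ingram = 0.00510 / 0.02261 = 0.2256
β_P = Σ w_i β_i = 0.30×-0.3083 + 0.14×1.1685 + 0.06×0.4701 + 0.19×0.5153 + 0.31×0.2256 = 0.2671
E(R_P) = R_f + β_P × MRP = 2.30% + 0.2671 × 7.34% = 4.26%

4.26%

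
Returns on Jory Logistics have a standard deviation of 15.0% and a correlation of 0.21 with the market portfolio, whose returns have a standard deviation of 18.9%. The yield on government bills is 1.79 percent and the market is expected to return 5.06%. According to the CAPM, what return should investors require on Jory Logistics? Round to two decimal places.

β = ρ × σ_i / σ_m = 0.21 × 15.0% / 18.9% = 0.1667
MRP = 5.06% − 1.79% = 3.27%
E(R) = 1.79% + 0.1667 × 3.27% = 2.34%

2.34%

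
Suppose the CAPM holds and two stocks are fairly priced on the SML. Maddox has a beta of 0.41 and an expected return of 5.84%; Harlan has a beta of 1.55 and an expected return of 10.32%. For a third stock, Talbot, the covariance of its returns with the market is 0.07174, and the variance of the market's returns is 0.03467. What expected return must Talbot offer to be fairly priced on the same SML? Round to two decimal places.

MRP = (10.32% − 5.84%) / (1.55 − 0.41) = 3.9298%
R_f = 5.84% − 0.41 × 3.9298% = 4.2288%
β_Talbot = Cov / Var(R_m) = 0.07174 / 0.03467 = 2.0692
E(R_Talbot) = R_f + β × MRP = 4.2288% + 2.0692 × 3.9298% = 12.36%

12.36%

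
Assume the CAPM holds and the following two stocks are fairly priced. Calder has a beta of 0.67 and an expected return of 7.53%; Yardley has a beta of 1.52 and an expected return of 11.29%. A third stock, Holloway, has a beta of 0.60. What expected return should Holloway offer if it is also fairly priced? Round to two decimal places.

7.22%

MRP (SML slope) = (11.29% − 7.53%) / (1.52 − 0.67) = 3.76% / 0.85 = 4.4235%
R_f (intercept) = 7.53% − 0.67 × 4.4235% = 4.5663%
E(R_Holloway) = R_f + β × MRP = 4.5663% + 0.60 × 4.4235% = 7.22%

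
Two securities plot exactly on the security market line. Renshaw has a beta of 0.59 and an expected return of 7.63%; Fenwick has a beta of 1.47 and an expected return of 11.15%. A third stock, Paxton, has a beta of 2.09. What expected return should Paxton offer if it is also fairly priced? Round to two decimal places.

MRP (SML slope) = (11.15% − 7.63%) / (1.47 − 0.59) = 3.52% / 0.88 = 4.0000%
R_f (intercept) = 7.63% − 0.59 × 4.0000% = 5.2700%
E(R_Paxton) = R_f + β × MRP = 5.2700% + 2.09 × 4.0000% = 13.63%

13.63%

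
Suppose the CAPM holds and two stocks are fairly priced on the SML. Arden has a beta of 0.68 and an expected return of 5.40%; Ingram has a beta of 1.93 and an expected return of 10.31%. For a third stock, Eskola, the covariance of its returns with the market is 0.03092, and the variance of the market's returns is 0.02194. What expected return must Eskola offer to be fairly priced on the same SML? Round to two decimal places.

8.26%

MRP = (10.31% − 5.40%) / (1.93 − 0.68) = 3.9280%
R_f = 5.40% − 0.68 × 3.9280% = 2.7290%
β_Eskola = Cov / Var(R_m) = 0.03092 / 0.02194 = 1.4093
E(R_Eskola) = R_f + β × MRP = 2.7290% + 1.4093 × 3.9280% = 8.26%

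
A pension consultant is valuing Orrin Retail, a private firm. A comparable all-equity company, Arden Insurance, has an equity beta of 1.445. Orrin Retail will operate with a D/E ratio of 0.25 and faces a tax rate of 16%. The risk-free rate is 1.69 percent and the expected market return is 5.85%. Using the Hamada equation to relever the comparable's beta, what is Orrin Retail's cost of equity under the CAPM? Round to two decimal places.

β_L = β_U × [1 + (1 − t)(D/E)] = 1.445 × [1 + (1 − 0.16) × 0.25]
    = 1.445 × [1 + 0.84 × 0.25] = 1.445 × 1.2100 = 1.7485
MRP = 5.85% − 1.69% = 4.16%
E(R) = R_f + β_L × MRP = 1.69% + 1.7485 × 4.16% = 8.96%

8.96%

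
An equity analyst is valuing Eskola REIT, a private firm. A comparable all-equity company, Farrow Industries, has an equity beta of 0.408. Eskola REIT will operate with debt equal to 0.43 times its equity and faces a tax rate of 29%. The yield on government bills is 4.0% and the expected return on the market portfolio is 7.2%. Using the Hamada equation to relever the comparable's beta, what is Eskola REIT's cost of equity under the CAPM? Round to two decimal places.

β_L = β_U × [1 + (1 − t)(D/E)] = 0.408 × [1 + (1 − 0.29) × 0.43]
    = 0.408 × [1 + 0.71 × 0.43] = 0.408 × 1.3053 = 0.5326
MRP = 7.2% − 4.0% = 3.20%
E(R) = R_f + β_L × MRP = 4.0% + 0.5326 × 3.2% = 5.70%

5.70%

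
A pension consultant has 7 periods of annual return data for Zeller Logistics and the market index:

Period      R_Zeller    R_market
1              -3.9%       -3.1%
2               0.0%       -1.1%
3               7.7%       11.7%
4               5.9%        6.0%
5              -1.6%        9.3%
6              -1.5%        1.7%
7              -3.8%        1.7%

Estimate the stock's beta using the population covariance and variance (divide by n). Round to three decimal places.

Mean R_i = (-3.9 + 0.0 + 7.7 + 5.9 − 1.6 − 1.5 − 3.8) / 7 = 0.4000%
Mean R_m = (-3.1 − 1.1 + 11.7 + 6.0 + 9.3 + 1.7 + 1.7) / 7 = 3.7429%
Σ(R_i − R̄_i)(R_m − R̄_m) = 103.2100  ⇒  Cov = 103.2100 / 7 = 14.7443
Σ(R_m − R̄_m)² = 177.9171  ⇒  Var(R_m) = 177.9171 / 7 = 25.4167
β = Cov / Var(R_m) = 14.7443 / 25.4167 = 0.5801

0.580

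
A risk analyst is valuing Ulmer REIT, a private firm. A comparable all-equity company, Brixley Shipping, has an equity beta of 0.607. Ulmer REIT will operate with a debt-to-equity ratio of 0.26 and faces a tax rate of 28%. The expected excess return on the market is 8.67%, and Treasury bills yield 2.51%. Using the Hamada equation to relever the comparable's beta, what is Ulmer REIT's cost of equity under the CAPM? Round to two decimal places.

8.76%

β_L = β_U × [1 + (1 − t)(D/E)] = 0.607 × [1 + (1 − 0.28) × 0.26]
    = 0.607 × [1 + 0.72 × 0.26] = 0.607 × 1.1872 = 0.7206
E(R) = R_f + β_L × MRP = 2.51% + 0.7206 × 8.67% = 8.76%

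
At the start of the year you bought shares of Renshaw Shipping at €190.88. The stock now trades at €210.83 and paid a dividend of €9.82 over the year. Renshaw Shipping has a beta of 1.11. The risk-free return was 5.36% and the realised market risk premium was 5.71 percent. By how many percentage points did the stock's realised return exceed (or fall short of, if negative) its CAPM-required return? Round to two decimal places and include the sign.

Realised HPR = (P1 + D1 − P0) / P0 = (210.83 + 9.82 − 190.88) / 190.88 = 29.77 / 190.88 = 15.5962%
CAPM required = R_f + β·MRP = 5.36% + 1.11 × 5.71% = 11.6981%
α = realised − required = 15.5962% − 11.6981% = +3.90%

+3.90%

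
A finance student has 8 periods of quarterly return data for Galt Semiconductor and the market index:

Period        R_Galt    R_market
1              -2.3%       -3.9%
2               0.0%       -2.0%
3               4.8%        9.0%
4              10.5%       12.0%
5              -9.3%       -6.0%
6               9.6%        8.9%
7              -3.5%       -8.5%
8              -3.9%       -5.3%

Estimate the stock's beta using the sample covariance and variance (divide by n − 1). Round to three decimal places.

Mean R_i = (-2.3 + 0.0 + 4.8 + 10.5 − 9.3 + 9.6 − 3.5 − 3.9) / 8 = 0.7375%
Mean R_m = (-3.9 − 2.0 + 9.0 + 12.0 − 6.0 + 8.9 − 8.5 − 5.3) / 8 = 0.5250%
Σ(R_i − R̄_i)(R_m − R̄_m) = 366.7325  ⇒  Cov = 366.7325 / 7 = 52.3904
Σ(R_m − R̄_m)² = 457.5550  ⇒  Var(R_m) = 457.5550 / 7 = 65.3650
β = Cov / Var(R_m) = 52.3904 / 65.3650 = 0.8015

0.802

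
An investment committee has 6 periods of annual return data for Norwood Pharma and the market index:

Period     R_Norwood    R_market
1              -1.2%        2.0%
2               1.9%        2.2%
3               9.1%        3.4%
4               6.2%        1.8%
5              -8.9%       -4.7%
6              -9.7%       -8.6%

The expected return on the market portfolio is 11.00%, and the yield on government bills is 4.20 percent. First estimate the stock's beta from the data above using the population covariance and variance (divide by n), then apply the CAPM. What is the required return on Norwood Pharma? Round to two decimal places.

Mean R_i = (-1.2 + 1.9 + 9.1 + 6.2 − 8.9 − 9.7) / 6 = -0.4333%
Mean R_m = (2.0 + 2.2 + 3.4 + 1.8 − 4.7 − 8.6) / 6 = -0.6500%
Σ(R_i − R̄_i)(R_m − R̄_m) = 167.4400  ⇒  Cov = 167.4400 / 6 = 27.9067
Σ(R_m − R̄_m)² = 117.1550  ⇒  Var(R_m) = 117.1550 / 6 = 19.5258
β = Cov / Var(R_m) = 27.9067 / 19.5258 = 1.4292
MRP = 11.00% − 4.20% = 6.80%
E(R) = R_f + β × MRP = 4.20% + 1.4292 × 6.80% = 13.92%

13.92%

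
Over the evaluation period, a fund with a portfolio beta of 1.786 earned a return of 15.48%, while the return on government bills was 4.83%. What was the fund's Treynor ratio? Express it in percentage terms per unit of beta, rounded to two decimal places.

5.96%

Treynor = (R_P − R_f) / β_P = (15.48% − 4.83%) / 1.7860 = 10.65% / 1.7860 = 5.96%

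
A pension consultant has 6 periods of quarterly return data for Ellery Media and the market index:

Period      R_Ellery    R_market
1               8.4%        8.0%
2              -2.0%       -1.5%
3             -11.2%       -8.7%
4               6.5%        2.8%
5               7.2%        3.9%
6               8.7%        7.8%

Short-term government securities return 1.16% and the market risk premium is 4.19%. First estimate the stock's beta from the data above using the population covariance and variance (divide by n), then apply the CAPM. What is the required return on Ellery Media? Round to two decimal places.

Mean R_i = (8.4 − 2.0 − 11.2 + 6.5 + 7.2 + 8.7) / 6 = 2.9333%
Mean R_m = (8.0 − 1.5 − 8.7 + 2.8 + 3.9 + 7.8) / 6 = 2.0500%
Σ(R_i − R̄_i)(R_m − R̄_m) = 245.7000  ⇒  Cov = 245.7000 / 6 = 40.9500
Σ(R_m − R̄_m)² = 200.6150  ⇒  Var(R_m) = 200.6150 / 6 = 33.4358
β = Cov / Var(R_m) = 40.9500 / 33.4358 = 1.2247
E(R) = R_f + β × MRP = 1.16% + 1.2247 × 4.19% = 6.29%

6.29%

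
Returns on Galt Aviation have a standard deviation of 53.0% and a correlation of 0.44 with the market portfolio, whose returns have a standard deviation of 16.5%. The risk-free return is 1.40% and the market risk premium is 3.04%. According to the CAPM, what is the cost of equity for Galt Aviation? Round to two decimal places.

β = ρ × σ_i / σ_m = 0.44 × 53.0% / 16.5% = 1.4133
E(R) = 1.40% + 1.4133 × 3.04% = 5.70%

5.70%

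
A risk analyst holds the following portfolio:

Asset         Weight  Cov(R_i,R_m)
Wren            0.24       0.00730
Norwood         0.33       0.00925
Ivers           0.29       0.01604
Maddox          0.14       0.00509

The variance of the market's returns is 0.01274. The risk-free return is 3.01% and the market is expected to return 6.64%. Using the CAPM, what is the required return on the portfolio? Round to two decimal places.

β_Wren = 0.00730 / 0.01274 = 0.5730
β_Norwood = 0.00925 / 0.01274 = 0.7261
β_Ivers = 0.01604 / 0.01274 = 1.2590
β_Maddox = 0.00509 / 0.01274 = 0.3995
β_P = Σ w_i β_i = 0.24×0.5730 + 0.33×0.7261 + 0.29×1.2590 + 0.14×0.3995 = 0.7982
MRP = 6.64% − 3.01% = 3.63%
E(R_P) = R_f + β_P × MRP = 3.01% + 0.7982 × 3.63% = 5.91%

5.91%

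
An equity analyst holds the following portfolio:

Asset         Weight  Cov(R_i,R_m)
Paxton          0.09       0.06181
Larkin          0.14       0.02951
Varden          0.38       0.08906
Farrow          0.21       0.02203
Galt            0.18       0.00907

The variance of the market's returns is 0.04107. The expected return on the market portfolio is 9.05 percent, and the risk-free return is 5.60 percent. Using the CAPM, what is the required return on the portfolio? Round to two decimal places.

9.78%

β_Paxton = 0.06181 / 0.04107 = 1.5050
β_Larkin = 0.02951 / 0.04107 = 0.7185
β_Varden = 0.08906 / 0.04107 = 2.1685
β_Farrow = 0.02203 / 0.04107 = 0.5364
β_Galt = 0.00907 / 0.04107 = 0.2208
β_P = Σ w_i β_i = 0.09×1.5050 + 0.14×0.7185 + 0.38×2.1685 + 0.21×0.5364 + 0.18×0.2208 = 1.2125
MRP = 9.05% − 5.60% = 3.45%
E(R_P) = R_f + β_P × MRP = 5.60% + 1.2125 × 3.45% = 9.78%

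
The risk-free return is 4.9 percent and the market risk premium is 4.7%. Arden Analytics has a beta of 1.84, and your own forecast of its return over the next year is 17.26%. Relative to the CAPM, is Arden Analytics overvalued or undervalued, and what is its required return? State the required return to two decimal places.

Required return = R_f + β·MRP = 4.9% + 1.84 × 4.7% = 13.55%
Forecast 17.26% > required 13.55% → the stock plots above the SML → undervalued.

Undervalued; required return 13.55%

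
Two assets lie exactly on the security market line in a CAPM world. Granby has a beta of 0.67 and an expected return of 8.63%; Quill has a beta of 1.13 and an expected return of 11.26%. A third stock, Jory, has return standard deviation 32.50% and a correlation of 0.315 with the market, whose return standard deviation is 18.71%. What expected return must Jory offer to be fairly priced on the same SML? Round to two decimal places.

7.93%

MRP = (11.26% − 8.63%) / (1.13 − 0.67) = 5.7174%
R_f = 8.63% − 0.67 × 5.7174% = 4.7993%
β_Jory = ρ·σ_i/σ_m = 0.315 × 32.50 / 18.71 = 0.5472
E(R_Jory) = R_f + β × MRP = 4.7993% + 0.5472 × 5.7174% = 7.93%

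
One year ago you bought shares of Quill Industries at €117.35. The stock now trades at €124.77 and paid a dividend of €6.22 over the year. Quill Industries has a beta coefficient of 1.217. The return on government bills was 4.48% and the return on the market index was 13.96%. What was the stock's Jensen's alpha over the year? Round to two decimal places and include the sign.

-4.39%

Realised HPR = (P1 + D1 − P0) / P0 = (124.77 + 6.22 − 117.35) / 117.35 = 13.64 / 117.35 = 11.6233%
MRP = 13.96% − 4.48% = 9.48%
CAPM required = R_f + β·MRP = 4.48% + 1.217 × 9.48% = 16.01716%
α = realised − required = 11.6233% − 16.01716% = -4.39%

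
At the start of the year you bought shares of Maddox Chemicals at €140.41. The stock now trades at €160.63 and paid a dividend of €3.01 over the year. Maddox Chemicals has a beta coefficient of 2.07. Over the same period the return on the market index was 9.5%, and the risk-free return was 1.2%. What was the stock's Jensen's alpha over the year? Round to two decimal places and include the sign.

-1.84%

Realised HPR = (P1 + D1 − P0) / P0 = (160.63 + 3.01 − 140.41) / 140.41 = 23.23 / 140.41 = 16.5444%
MRP = 9.5% − 1.2% = 8.30%
CAPM required = R_f + β·MRP = 1.2% + 2.07 × 8.3% = 18.3810%
α = realised − required = 16.5444% − 18.3810% = -1.84%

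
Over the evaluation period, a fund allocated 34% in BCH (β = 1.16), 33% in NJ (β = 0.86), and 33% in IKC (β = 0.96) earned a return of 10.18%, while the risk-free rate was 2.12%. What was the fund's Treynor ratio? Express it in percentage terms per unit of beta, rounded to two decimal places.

β_P = 0.34×1.16 + 0.33×0.86 + 0.33×0.96 = 0.9950
Treynor = (R_P − R_f) / β_P = (10.18% − 2.12%) / 0.9950 = 8.06% / 0.9950 = 8.10%

8.10%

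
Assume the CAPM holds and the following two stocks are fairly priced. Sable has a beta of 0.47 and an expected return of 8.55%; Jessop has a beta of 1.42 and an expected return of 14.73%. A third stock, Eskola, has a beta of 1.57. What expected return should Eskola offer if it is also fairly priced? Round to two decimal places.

MRP (SML slope) = (14.73% − 8.55%) / (1.42 − 0.47) = 6.18% / 0.95 = 6.5053%
R_f (intercept) = 8.55% − 0.47 × 6.5053% = 5.4925%
E(R_Eskola) = R_f + β × MRP = 5.4925% + 1.57 × 6.5053% = 15.71%

15.71%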